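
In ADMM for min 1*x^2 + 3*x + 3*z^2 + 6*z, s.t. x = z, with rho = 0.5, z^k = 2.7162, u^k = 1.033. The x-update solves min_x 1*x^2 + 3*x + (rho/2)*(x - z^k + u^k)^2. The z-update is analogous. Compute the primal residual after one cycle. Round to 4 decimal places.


ADMM iteration with rho = 0.5, z^k = 2.7162, u^k = 1.033
Step 1: x-update.
Minimize 1*x^2 + 3*x + (0.5/2)*(x - 2.7162 + 1.033)^2
FOC: (2*1 + 0.5)*x = -3 + 0.5*(2.7162 - 1.033)
x^{k+1} = -0.8634
Step 2: z-update.
Minimize 3*z^2 + 6*z + (0.5/2)*(-0.8634 - z + 1.033)^2
FOC: (2*3 + 0.5)*z = -6 + 0.5*(-0.8634 + 1.033)
z^{k+1} = -0.91
Step 3: u-update.
u^{k+1} = 1.033 - 0.8634 + 0.91 = 1.0797
Step 4: Primal residual = |-0.8634 + 0.91| = 0.0467


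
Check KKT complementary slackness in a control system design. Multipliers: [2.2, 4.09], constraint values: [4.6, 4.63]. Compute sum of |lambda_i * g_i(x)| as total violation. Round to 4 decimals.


KKT complementary slackness check:
lambda_1 * g_1 = 2.2 * 4.6 = 10.12
lambda_2 * g_2 = 4.09 * 4.63 = 18.9367
Total violation = 10.12 + 18.9367 = 29.0567


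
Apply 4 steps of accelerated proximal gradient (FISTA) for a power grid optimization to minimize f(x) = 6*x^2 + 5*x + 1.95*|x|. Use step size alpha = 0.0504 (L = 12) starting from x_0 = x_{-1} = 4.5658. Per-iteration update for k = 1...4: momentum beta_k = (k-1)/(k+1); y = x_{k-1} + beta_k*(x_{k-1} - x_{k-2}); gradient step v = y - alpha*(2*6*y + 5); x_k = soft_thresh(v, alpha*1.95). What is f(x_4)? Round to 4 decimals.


FISTA on f(x) = 6*x^2 + 5*x + 1.95*|x|
L = 12, alpha = 0.0504
Iteration 1: beta = 0.0, y = 4.5658 + 0.0*(4.5658 - 4.5658) = 4.5658
  grad(y) = 59.7896, v = y - alpha*grad = 1.5524
  prox(v) = soft_thresh(1.5524, 0.0983) = 1.4541
Iteration 2: beta = 0.3333, y = 1.4541 + 0.3333*(1.4541 - 4.5658) = 0.4169
  grad(y) = 10.0028, v = y - alpha*grad = -0.0872
  prox(v) = soft_thresh(-0.0872, 0.0983) = 0.0
Iteration 3: beta = 0.5, y = 0.0 + 0.5*(0.0 - 1.4541) = -0.7271
  grad(y) = -3.7247, v = y - alpha*grad = -0.5393
  prox(v) = soft_thresh(-0.5393, 0.0983) = -0.4411
Iteration 4: beta = 0.6, y = -0.4411 + 0.6*(-0.4411 - 0.0) = -0.7057
  grad(y) = -3.4683, v = y - alpha*grad = -0.5309
  prox(v) = soft_thresh(-0.5309, 0.0983) = -0.4326
f(x_4) = 6*(-0.4326)^2 + 5*(-0.4326) + 1.95*|-0.4326| = -0.1966


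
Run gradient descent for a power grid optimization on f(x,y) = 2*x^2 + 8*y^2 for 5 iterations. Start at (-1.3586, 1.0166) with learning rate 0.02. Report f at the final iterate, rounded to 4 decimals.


Gradient descent on f(x,y) = 2*x^2 + 8*y^2.
Starting point: (-1.3586, 1.0166), alpha = 0.02
Step 1: grad_x = 2*2*-1.3586 = -5.4344, grad_y = 2*8*1.0166 = 16.2656
  x_1 = -1.3586 - 0.02*-5.4344 = -1.2499
  y_1 = 1.0166 - 0.02*16.2656 = 0.6913
Step 2: grad_x = 2*2*-1.2499 = -4.9996, grad_y = 2*8*0.6913 = 11.0606
  x_2 = -1.2499 - 0.02*-4.9996 = -1.1499
  y_2 = 0.6913 - 0.02*11.0606 = 0.4701
Step 3: grad_x = 2*2*-1.1499 = -4.5997, grad_y = 2*8*0.4701 = 7.5212
  x_3 = -1.1499 - 0.02*-4.5997 = -1.0579
  y_3 = 0.4701 - 0.02*7.5212 = 0.3197
Step 4: grad_x = 2*2*-1.0579 = -4.2317, grad_y = 2*8*0.3197 = 5.1144
  x_4 = -1.0579 - 0.02*-4.2317 = -0.9733
  y_4 = 0.3197 - 0.02*5.1144 = 0.2174
Step 5: grad_x = 2*2*-0.9733 = -3.8932, grad_y = 2*8*0.2174 = 3.4778
  x_5 = -0.9733 - 0.02*-3.8932 = -0.8954
  y_5 = 0.2174 - 0.02*3.4778 = 0.1478
f(-0.8954, 0.1478) = 2*(-0.8954)^2 + 8*0.1478^2 = 1.7784


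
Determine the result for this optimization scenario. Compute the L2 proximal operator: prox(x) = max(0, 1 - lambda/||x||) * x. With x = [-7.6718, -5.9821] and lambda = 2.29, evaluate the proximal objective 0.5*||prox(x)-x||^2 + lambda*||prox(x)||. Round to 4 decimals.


Step 1: Compute ||x||.
||x|| = 9.7284
Step 2: Compute scaling factor.
scale = max(0, 1 - 2.29/9.7284) = 0.7646
Step 3: prox(x) = [-5.8659, -4.574]
||prox(x)|| = 7.4384
Step 4: Proximal objective.
0.5*||prox-x||^2 = 2.6221
lambda*||prox|| = 17.0339
Total = 19.656


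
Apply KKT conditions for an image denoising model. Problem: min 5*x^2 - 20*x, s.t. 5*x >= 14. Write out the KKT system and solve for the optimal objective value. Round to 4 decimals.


Step 1: Try lambda = 0 (constraint inactive).
x_unc = 20/(2*5) = 2.0
Check: 5*2.0 = 10.0 < 14 -- violated!
Step 2: Constraint must be active: 5*x = 14
x* = 14/5 = 2.8
lambda = (2*5*2.8 - 20)/5 = 1.6
Step 3: Compute optimal value.
f(x*) = 5*2.8^2 - 20*2.8 = -16.8


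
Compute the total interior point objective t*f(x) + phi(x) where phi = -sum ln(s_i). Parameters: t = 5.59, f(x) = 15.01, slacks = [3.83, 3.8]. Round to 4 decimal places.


Step 1: Compute log-barrier.
ln values: [1.3429, 1.335]
phi = -(1.3429 + 1.335) = -2.6779
Step 2: Compute augmented objective.
t*f(x) = 5.59*15.01 = 83.9059
Total = 83.9059 - 2.6779 = 81.228


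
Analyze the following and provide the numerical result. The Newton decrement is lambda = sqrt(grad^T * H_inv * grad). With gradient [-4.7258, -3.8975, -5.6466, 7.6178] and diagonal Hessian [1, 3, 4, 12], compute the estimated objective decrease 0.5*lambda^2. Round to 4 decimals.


Step 1: H is diagonal, so H^(-1) * g = [-4.7258, -1.2992, -1.4117, 0.6348].
Step 2: g^T H^(-1) g = sum_i g_i^2 / H_ii
  = (-4.7258)^2/1 + (-3.8975)^2/3 + (-5.6466)^2/4 + (7.6178)^2/12
  = 22.3332 + 5.0635 + 7.971 + 4.8359 = 40.2036
Step 3: Objective decrease = 0.5 * g^T H^(-1) g = 20.1018


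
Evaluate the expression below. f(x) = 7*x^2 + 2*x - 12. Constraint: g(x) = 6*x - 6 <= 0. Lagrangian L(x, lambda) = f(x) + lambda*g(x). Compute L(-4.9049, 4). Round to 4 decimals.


Step 1: Evaluate f(x).
f(-4.9049) = 7*(-4.9049)^2 + 2*(-4.9049) - 12 = 146.5965
Step 2: Evaluate g(x).
g(-4.9049) = 6*-4.9049 - 6 = -35.4294
Step 3: Compute Lagrangian.
L = 146.5965 + 4*-35.4294 = 4.8789


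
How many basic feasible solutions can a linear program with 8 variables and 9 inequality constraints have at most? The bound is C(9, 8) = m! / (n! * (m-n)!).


Each vertex corresponds to some choice of n active constraints out of m, so the number of vertices is at most C(m, n) = m! / (n!(m-n)!).
m = 9, n = 8
Numerator: 9 * 8 * 7 * 6 * 5 * 4 * 3 * 2
Denominator: 8! = 40320
C(9, 8) = 9


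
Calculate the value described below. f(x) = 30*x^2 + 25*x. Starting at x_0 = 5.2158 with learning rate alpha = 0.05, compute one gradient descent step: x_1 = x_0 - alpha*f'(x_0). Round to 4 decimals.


We compute the gradient at x_0 and apply the update.
f'(x) = 60*x + 25
f'(5.2158) = 60*5.2158 + 25 = 337.948
x_1 = 5.2158 - 0.05*337.948 = -11.6816


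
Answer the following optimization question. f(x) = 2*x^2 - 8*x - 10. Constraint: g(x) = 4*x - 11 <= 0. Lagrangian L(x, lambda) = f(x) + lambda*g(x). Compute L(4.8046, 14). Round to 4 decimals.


Step 1: Evaluate f(x).
f(4.8046) = 2*4.8046^2 - 8*4.8046 - 10 = -2.2684
Step 2: Evaluate g(x).
g(4.8046) = 4*4.8046 - 11 = 8.2184
Step 3: Compute Lagrangian.
L = -2.2684 + 14*8.2184 = 112.7892


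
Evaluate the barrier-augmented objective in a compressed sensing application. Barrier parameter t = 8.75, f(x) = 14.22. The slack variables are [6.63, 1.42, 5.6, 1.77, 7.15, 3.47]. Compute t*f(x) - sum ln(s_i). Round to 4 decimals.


Step 1: Compute log-barrier.
ln values: [1.8916, 0.3507, 1.7228, 0.571, 1.9671, 1.2442]
phi = -(1.8916 + 0.3507 + 1.7228 + 0.571 + 1.9671 + 1.2442) = -7.7473
Step 2: Compute augmented objective.
t*f(x) = 8.75*14.22 = 124.425
Total = 124.425 - 7.7473 = 116.6777


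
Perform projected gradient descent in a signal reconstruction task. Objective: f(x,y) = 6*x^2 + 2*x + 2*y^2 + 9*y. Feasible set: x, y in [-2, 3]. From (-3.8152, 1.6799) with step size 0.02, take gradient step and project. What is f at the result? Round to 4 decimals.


Step 1: Compute gradient at (-3.8152, 1.6799).
grad_x = 2*6*-3.8152 + 2 = -43.7824
grad_y = 2*2*1.6799 + 9 = 15.7196
Step 2: Gradient step.
x_raw = -3.8152 - 0.02*-43.7824 = -2.9396
y_raw = 1.6799 - 0.02*15.7196 = 1.3655
Step 3: Project onto [-2, 3].
x_proj = clip(-2.9396) = -2.0
y_proj = clip(1.3655) = 1.3655
Step 4: Evaluate f.
f(-2.0, 1.3655) = 36.0188


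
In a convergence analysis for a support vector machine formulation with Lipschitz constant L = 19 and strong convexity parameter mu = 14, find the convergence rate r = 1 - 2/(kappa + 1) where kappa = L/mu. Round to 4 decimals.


Step 1: Compute the condition number.
kappa = L/mu = 19/14 = 1.3571
Step 2: Compute the convergence rate.
r = 1 - 2/(kappa + 1) = 1 - 2*mu/(L + mu) = (L - mu)/(L + mu) = 5/33 = 0.1515


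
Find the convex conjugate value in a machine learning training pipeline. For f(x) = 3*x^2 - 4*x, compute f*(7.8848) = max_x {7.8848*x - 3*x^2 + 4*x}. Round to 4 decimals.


f*(y) = sup_x {y*x - a*x^2 - b*x} = sup_x {(y-b)*x - a*x^2}
FOC: (y - b) - 2a*x = 0 => x* = (y - b)/(2a)
x* = (7.8848 + 4)/(2*3) = 1.9808
f*(7.8848) = (y-b)^2/(4a) = (7.8848 + 4)^2/(4*3)
= 141.2485/12 = 11.7707


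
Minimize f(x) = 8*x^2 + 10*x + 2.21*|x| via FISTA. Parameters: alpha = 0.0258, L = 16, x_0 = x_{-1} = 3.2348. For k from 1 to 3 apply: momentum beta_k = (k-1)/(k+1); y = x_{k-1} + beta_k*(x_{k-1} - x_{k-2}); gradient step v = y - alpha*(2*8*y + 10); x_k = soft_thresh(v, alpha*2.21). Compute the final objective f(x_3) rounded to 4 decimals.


FISTA on f(x) = 8*x^2 + 10*x + 2.21*|x|
L = 16, alpha = 0.0258
Iteration 1: beta = 0.0, y = 3.2348 + 0.0*(3.2348 - 3.2348) = 3.2348
  grad(y) = 61.7568, v = y - alpha*grad = 1.6415
  prox(v) = soft_thresh(1.6415, 0.057) = 1.5845
Iteration 2: beta = 0.3333, y = 1.5845 + 0.3333*(1.5845 - 3.2348) = 1.0343
  grad(y) = 26.5495, v = y - alpha*grad = 0.3494
  prox(v) = soft_thresh(0.3494, 0.057) = 0.2923
Iteration 3: beta = 0.5, y = 0.2923 + 0.5*(0.2923 - 1.5845) = -0.3537
  grad(y) = 4.3407, v = y - alpha*grad = -0.4657
  prox(v) = soft_thresh(-0.4657, 0.057) = -0.4087
f(x_3) = 8*(-0.4087)^2 + 10*(-0.4087) + 2.21*|-0.4087| = -1.8475


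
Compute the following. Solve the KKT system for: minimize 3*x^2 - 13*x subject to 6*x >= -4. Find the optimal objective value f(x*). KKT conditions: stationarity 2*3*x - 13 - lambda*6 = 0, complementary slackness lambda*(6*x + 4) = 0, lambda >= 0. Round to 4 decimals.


Step 1: Try lambda = 0 (constraint inactive).
Stationarity: 2*3*x - 13 = 0
x* = 13/(2*3) = 13/6 = 2.1667 (rounded; the exact value 13/6 is used below)
Check constraint: 6*2.1667 = 13.0002 >= -4 -- satisfied.
Step 2: Compute optimal value.
f(x*) = 3*(13/6)^2 - 13*(13/6) = -14.0833


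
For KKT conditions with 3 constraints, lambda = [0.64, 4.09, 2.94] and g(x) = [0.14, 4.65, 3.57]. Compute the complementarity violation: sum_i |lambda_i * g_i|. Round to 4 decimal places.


KKT complementary slackness check:
lambda_1 * g_1 = 0.64 * 0.14 = 0.0896
lambda_2 * g_2 = 4.09 * 4.65 = 19.0185
lambda_3 * g_3 = 2.94 * 3.57 = 10.4958
Total violation = 0.0896 + 19.0185 + 10.4958 = 29.6039


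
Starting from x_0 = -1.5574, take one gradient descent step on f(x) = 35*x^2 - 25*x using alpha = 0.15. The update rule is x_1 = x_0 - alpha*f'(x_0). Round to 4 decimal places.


We compute the gradient at x_0 and apply the update.
f'(x) = 70*x - 25
f'(-1.5574) = 70*-1.5574 - 25 = -134.018
x_1 = -1.5574 - 0.15*-134.018 = 18.5453


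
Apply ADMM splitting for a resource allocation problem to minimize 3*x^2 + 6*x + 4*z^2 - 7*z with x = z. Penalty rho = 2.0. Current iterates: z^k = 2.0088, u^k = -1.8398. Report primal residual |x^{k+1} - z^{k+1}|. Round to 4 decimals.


ADMM iteration with rho = 2.0, z^k = 2.0088, u^k = -1.8398
Step 1: x-update.
Minimize 3*x^2 + 6*x + (2.0/2)*(x - 2.0088 - 1.8398)^2
FOC: (2*3 + 2.0)*x = -6 + 2.0*(2.0088 + 1.8398)
x^{k+1} = 0.2122
Step 2: z-update.
Minimize 4*z^2 - 7*z + (2.0/2)*(0.2122 - z - 1.8398)^2
FOC: (2*4 + 2.0)*z = 7 + 2.0*(0.2122 - 1.8398)
z^{k+1} = 0.3745
Step 3: u-update.
u^{k+1} = -1.8398 + 0.2122 - 0.3745 = -2.0021
Step 4: Primal residual = |0.2122 - 0.3745| = 0.1623


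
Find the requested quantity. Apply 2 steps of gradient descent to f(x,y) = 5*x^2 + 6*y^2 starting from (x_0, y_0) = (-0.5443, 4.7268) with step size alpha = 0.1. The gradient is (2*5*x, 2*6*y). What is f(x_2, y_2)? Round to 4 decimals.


Gradient descent on f(x,y) = 5*x^2 + 6*y^2.
Starting point: (-0.5443, 4.7268), alpha = 0.1
Step 1: grad_x = 2*5*-0.5443 = -5.443, grad_y = 2*6*4.7268 = 56.7216
  x_1 = -0.5443 - 0.1*-5.443 = 0.0
  y_1 = 4.7268 - 0.1*56.7216 = -0.9454
Step 2: grad_x = 2*5*0.0 = 0.0, grad_y = 2*6*-0.9454 = -11.3443
  x_2 = 0.0 - 0.1*0.0 = 0.0
  y_2 = -0.9454 - 0.1*-11.3443 = 0.1891
f(0.0, 0.1891) = 5*0.0^2 + 6*0.1891^2 = 0.2145


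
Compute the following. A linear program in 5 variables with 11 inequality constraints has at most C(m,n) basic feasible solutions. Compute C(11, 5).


Each vertex corresponds to some choice of n active constraints out of m, so the number of vertices is at most C(m, n) = m! / (n!(m-n)!).
m = 11, n = 5
Numerator: 11 * 10 * 9 * 8 * 7
Denominator: 5! = 120
C(11, 5) = 462


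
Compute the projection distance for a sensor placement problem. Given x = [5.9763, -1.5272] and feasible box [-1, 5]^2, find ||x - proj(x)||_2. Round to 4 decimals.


Project each component onto [-1, 5].
clip(5.9763) = 5.0, clip(-1.5272) = -1.0
Projection = [5.0, -1.0]
Squared diffs: [0.9532, 0.2779]
Distance = sqrt(1.2311) = 1.1096


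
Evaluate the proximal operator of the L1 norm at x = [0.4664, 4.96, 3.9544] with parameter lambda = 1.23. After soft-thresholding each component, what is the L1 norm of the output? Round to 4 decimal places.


Soft-thresholding with lambda = 1.23:
prox(0.4664) = sign(0.4664)*max(|0.4664| - 1.23, 0) = 0.0
prox(4.96) = sign(4.96)*max(|4.96| - 1.23, 0) = 3.73
prox(3.9544) = sign(3.9544)*max(|3.9544| - 1.23, 0) = 2.7244
prox(x) = [0.0, 3.73, 2.7244]
||prox(x)||_1 = 0.0 + 3.73 + 2.7244 = 6.4544


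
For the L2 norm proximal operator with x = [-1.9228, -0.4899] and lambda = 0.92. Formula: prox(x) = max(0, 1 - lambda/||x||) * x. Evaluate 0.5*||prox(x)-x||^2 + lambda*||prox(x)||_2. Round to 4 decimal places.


Step 1: Compute ||x||.
||x|| = 1.9842
Step 2: Compute scaling factor.
scale = max(0, 1 - 0.92/1.9842) = 0.5363
Step 3: prox(x) = [-1.0313, -0.2628]
||prox(x)|| = 1.0642
Step 4: Proximal objective.
0.5*||prox-x||^2 = 0.4232
lambda*||prox|| = 0.9791
Total = 1.4023


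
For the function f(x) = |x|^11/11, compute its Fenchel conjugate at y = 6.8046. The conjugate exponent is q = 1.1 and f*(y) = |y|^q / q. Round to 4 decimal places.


The conjugate exponent q satisfies 1/p + 1/q = 1.
p = 11, so q = 11/(11 - 1) = 1.1
|y|^q = 6.8046^1.1 = 8.243
f*(6.8046) = 8.243 / 1.1 = 7.4936


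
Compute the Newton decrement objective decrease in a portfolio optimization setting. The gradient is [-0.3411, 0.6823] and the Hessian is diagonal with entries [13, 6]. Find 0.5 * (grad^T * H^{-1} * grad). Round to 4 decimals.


Step 1: H is diagonal, so H^(-1) * g = [-0.0262, 0.1137].
Step 2: g^T H^(-1) g = sum_i g_i^2 / H_ii
  = (-0.3411)^2/13 + (0.6823)^2/6
  = 0.0089 + 0.0776 = 0.0865
Step 3: Objective decrease = 0.5 * g^T H^(-1) g = 0.0433


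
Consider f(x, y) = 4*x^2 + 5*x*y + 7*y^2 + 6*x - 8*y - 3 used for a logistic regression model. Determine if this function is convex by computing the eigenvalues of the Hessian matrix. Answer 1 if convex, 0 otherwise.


The Hessian of f(x,y) = 4*x^2 + 5*x*y + 7*y^2 + 6*x - 8*y - 3 is:
H = [[8, 5], [5, 14]]
Trace = 8 + 14 = 22
Determinant = 8*14 - (5)^2 = 87
Discriminant = (22)^2 - 4*87 = 136.0
Eigenvalues: lambda_1 = 5.169, lambda_2 = 16.831
The function is convex.

1


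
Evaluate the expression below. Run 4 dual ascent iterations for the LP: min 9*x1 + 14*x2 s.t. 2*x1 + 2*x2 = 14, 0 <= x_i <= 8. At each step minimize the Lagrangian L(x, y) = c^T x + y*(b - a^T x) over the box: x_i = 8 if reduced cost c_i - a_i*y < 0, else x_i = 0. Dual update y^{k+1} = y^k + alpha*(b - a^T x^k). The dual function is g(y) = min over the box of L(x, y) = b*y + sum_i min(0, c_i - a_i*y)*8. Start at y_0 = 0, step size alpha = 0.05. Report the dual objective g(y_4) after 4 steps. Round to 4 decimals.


Dual ascent for LP: min 9*x1 + 14*x2, 2*x1 + 2*x2 = 14, 0 <= x_i <= 8
Step 1: y^k = 0.0, reduced costs: (9.0, 14.0)
  x^k = (0.0, 0.0), subgradient = b - a^T x = 14.0
  y^{k+1} = 0.0 + 0.05*14.0 = 0.7
Step 2: y^k = 0.7, reduced costs: (7.6, 12.6)
  x^k = (0.0, 0.0), subgradient = b - a^T x = 14.0
  y^{k+1} = 0.7 + 0.05*14.0 = 1.4
Step 3: y^k = 1.4, reduced costs: (6.2, 11.2)
  x^k = (0.0, 0.0), subgradient = b - a^T x = 14.0
  y^{k+1} = 1.4 + 0.05*14.0 = 2.1
Step 4: y^k = 2.1, reduced costs: (4.8, 9.8)
  x^k = (0.0, 0.0), subgradient = b - a^T x = 14.0
  y^{k+1} = 2.1 + 0.05*14.0 = 2.8
Dual objective at y_4 = 2.8: reduced costs (3.4, 8.4), box minimizer x = (0.0, 0.0)
g(y_4) = b*y + (c1 - a1*y)*x1 + (c2 - a2*y)*x2 = 14*2.8 + 3.4*0.0 + 8.4*0.0 = 39.2 + 0.0 + 0.0 = 39.2


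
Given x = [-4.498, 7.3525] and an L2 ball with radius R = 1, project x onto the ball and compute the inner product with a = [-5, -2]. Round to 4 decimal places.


Step 1: Compute ||x|| (intermediates to 6 decimals).
||x|| = sqrt((-4.498)^2 + 7.3525^2) = 8.619238
Step 2: Project.
Since ||x|| > R, scale = R/||x|| = 1/8.619238 = 0.11602, proj(x) = scale * x
proj(x) = [-0.521858, 0.853037]
Step 3: Dot product.
a^T * proj(x) = -5*(-0.521858) - 2*0.853037 = 0.9032


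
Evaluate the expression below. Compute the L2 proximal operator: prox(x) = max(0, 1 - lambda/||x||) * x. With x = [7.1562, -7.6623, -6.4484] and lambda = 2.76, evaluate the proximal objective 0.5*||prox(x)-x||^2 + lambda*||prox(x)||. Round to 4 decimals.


Step 1: Compute ||x||.
||x|| = 12.3087
Step 2: Compute scaling factor.
scale = max(0, 1 - 2.76/12.3087) = 0.7758
Step 3: prox(x) = [5.5516, -5.9442, -5.0025]
||prox(x)|| = 9.5487
Step 4: Proximal objective.
0.5*||prox-x||^2 = 3.8088
lambda*||prox|| = 26.3544
Total = 30.1632


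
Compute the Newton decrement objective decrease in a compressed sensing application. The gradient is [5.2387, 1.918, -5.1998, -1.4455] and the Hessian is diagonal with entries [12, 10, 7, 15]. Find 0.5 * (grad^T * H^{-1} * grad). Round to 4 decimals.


Step 1: H is diagonal, so H^(-1) * g = [0.4366, 0.1918, -0.7428, -0.0964].
Step 2: g^T H^(-1) g = sum_i g_i^2 / H_ii
  = (5.2387)^2/12 + (1.918)^2/10 + (-5.1998)^2/7 + (-1.4455)^2/15
  = 2.287 + 0.3679 + 3.8626 + 0.1393 = 6.6567
Step 3: Objective decrease = 0.5 * g^T H^(-1) g = 3.3284


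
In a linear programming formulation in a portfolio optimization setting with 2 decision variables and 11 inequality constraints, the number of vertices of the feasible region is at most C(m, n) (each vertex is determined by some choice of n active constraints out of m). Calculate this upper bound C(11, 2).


Each vertex corresponds to some choice of n active constraints out of m, so the number of vertices is at most C(m, n) = m! / (n!(m-n)!).
m = 11, n = 2
Numerator: 11 * 10
Denominator: 2! = 2
C(11, 2) = 55


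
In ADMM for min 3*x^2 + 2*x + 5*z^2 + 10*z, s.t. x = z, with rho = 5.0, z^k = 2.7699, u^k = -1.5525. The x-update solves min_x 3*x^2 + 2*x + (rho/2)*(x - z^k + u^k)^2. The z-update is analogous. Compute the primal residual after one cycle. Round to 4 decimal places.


ADMM iteration with rho = 5.0, z^k = 2.7699, u^k = -1.5525
Step 1: x-update.
Minimize 3*x^2 + 2*x + (5.0/2)*(x - 2.7699 - 1.5525)^2
FOC: (2*3 + 5.0)*x = -2 + 5.0*(2.7699 + 1.5525)
x^{k+1} = 1.7829
Step 2: z-update.
Minimize 5*z^2 + 10*z + (5.0/2)*(1.7829 - z - 1.5525)^2
FOC: (2*5 + 5.0)*z = -10 + 5.0*(1.7829 - 1.5525)
z^{k+1} = -0.5899
Step 3: u-update.
u^{k+1} = -1.5525 + 1.7829 + 0.5899 = 0.8203
Step 4: Primal residual = |1.7829 + 0.5899| = 2.3728


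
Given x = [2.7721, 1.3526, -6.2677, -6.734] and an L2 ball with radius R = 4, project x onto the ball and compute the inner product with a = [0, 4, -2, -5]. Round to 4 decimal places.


Step 1: Compute ||x|| (intermediates to 6 decimals).
||x|| = sqrt(2.7721^2 + 1.3526^2 + (-6.2677)^2 + (-6.734)^2) = 9.702829
Step 2: Project.
Since ||x|| > R, scale = R/||x|| = 4/9.702829 = 0.412251, proj(x) = scale * x
proj(x) = [1.142801, 0.557611, -2.583866, -2.776098]
Step 3: Dot product.
a^T * proj(x) = 0*1.142801 + 4*0.557611 - 2*(-2.583866) - 5*(-2.776098) = 21.2787


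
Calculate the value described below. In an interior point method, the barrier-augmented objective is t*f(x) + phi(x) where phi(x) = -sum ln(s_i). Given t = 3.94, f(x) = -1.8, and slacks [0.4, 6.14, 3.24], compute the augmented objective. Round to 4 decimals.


Step 1: Compute log-barrier.
ln values: [-0.9163, 1.8148, 1.1756]
phi = -(-0.9163 + 1.8148 + 1.1756) = -2.0741
Step 2: Compute augmented objective.
t*f(x) = 3.94*-1.8 = -7.092
Total = -7.092 - 2.0741 = -9.1661


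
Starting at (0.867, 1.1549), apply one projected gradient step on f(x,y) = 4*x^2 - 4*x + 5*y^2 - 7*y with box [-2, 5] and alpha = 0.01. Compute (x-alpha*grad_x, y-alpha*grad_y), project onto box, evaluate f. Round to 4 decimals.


Step 1: Compute gradient at (0.867, 1.1549).
grad_x = 2*4*0.867 - 4 = 2.936
grad_y = 2*5*1.1549 - 7 = 4.549
Step 2: Gradient step.
x_raw = 0.867 - 0.01*2.936 = 0.8376
y_raw = 1.1549 - 0.01*4.549 = 1.1094
Step 3: Project onto [-2, 5].
x_proj = clip(0.8376) = 0.8376
y_proj = clip(1.1094) = 1.1094
Step 4: Evaluate f.
f(0.8376, 1.1094) = -2.1559


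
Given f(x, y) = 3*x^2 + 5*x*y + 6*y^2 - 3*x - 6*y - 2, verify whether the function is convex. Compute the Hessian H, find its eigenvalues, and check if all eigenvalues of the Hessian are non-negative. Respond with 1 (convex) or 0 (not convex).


The Hessian of f(x,y) = 3*x^2 + 5*x*y + 6*y^2 - 3*x - 6*y - 2 is:
H = [[6, 5], [5, 12]]
Trace = 6 + 12 = 18
Determinant = 6*12 - (5)^2 = 47
Discriminant = (18)^2 - 4*47 = 136.0
Eigenvalues: lambda_1 = 3.169, lambda_2 = 14.831
The function is convex.

1


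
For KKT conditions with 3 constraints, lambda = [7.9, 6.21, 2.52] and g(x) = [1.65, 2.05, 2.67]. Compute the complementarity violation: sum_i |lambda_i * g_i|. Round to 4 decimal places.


KKT complementary slackness check:
lambda_1 * g_1 = 7.9 * 1.65 = 13.035
lambda_2 * g_2 = 6.21 * 2.05 = 12.7305
lambda_3 * g_3 = 2.52 * 2.67 = 6.7284
Total violation = 13.035 + 12.7305 + 6.7284 = 32.4939


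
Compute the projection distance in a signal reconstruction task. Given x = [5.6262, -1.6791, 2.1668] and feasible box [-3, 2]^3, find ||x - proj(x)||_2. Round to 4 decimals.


Project each component onto [-3, 2].
clip(5.6262) = 2.0, clip(-1.6791) = -1.6791, clip(2.1668) = 2.0
Projection = [2.0, -1.6791, 2.0]
Squared diffs: [13.1493, 0.0, 0.0278]
Distance = sqrt(13.1771) = 3.63


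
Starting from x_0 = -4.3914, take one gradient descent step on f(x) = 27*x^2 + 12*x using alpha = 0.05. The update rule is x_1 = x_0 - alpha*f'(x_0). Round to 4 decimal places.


We compute the gradient at x_0 and apply the update.
f'(x) = 54*x + 12
f'(-4.3914) = 54*-4.3914 + 12 = -225.1356
x_1 = -4.3914 - 0.05*-225.1356 = 6.8654


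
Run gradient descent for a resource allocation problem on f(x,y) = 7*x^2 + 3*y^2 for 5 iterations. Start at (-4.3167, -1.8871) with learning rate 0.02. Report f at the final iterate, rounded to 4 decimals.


Gradient descent on f(x,y) = 7*x^2 + 3*y^2.
Starting point: (-4.3167, -1.8871), alpha = 0.02
Step 1: grad_x = 2*7*-4.3167 = -60.4338, grad_y = 2*3*-1.8871 = -11.3226
  x_1 = -4.3167 - 0.02*-60.4338 = -3.108
  y_1 = -1.8871 - 0.02*-11.3226 = -1.6606
Step 2: grad_x = 2*7*-3.108 = -43.5123, grad_y = 2*3*-1.6606 = -9.9639
  x_2 = -3.108 - 0.02*-43.5123 = -2.2378
  y_2 = -1.6606 - 0.02*-9.9639 = -1.4614
Step 3: grad_x = 2*7*-2.2378 = -31.3289, grad_y = 2*3*-1.4614 = -8.7682
  x_3 = -2.2378 - 0.02*-31.3289 = -1.6112
  y_3 = -1.4614 - 0.02*-8.7682 = -1.286
Step 4: grad_x = 2*7*-1.6112 = -22.5568, grad_y = 2*3*-1.286 = -7.716
  x_4 = -1.6112 - 0.02*-22.5568 = -1.1601
  y_4 = -1.286 - 0.02*-7.716 = -1.1317
Step 5: grad_x = 2*7*-1.1601 = -16.2409, grad_y = 2*3*-1.1317 = -6.7901
  x_5 = -1.1601 - 0.02*-16.2409 = -0.8352
  y_5 = -1.1317 - 0.02*-6.7901 = -0.9959
f(-0.8352, -0.9959) = 7*(-0.8352)^2 + 3*(-0.9959)^2 = 7.8588


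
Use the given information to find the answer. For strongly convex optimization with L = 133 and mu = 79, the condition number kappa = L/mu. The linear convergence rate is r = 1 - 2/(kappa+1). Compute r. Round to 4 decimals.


Step 1: Compute the condition number.
kappa = L/mu = 133/79 = 1.6835
Step 2: Compute the convergence rate.
r = 1 - 2/(kappa + 1) = 1 - 2*mu/(L + mu) = (L - mu)/(L + mu) = 54/212 = 0.2547


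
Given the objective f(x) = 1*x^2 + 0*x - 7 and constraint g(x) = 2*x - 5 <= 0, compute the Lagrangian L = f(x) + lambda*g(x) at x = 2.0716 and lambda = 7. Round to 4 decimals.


Step 1: Evaluate f(x).
f(2.0716) = 1*2.0716^2 + 0*2.0716 - 7 = -2.7085
Step 2: Evaluate g(x).
g(2.0716) = 2*2.0716 - 5 = -0.8568
Step 3: Compute Lagrangian.
L = -2.7085 + 7*-0.8568 = -8.7061


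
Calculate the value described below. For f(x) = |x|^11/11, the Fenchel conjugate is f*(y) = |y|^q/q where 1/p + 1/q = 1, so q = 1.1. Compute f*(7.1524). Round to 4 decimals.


The conjugate exponent q satisfies 1/p + 1/q = 1.
p = 11, so q = 11/(11 - 1) = 1.1
|y|^q = 7.1524^1.1 = 8.7076
f*(7.1524) = 8.7076 / 1.1 = 7.916


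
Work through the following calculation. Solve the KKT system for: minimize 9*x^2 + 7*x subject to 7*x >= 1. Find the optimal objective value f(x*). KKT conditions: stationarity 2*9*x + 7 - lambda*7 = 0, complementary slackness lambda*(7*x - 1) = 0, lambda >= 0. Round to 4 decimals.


Step 1: Try lambda = 0 (constraint inactive).
x_unc = -7/(2*9) = -0.3889
Check: 7*-0.3889 = -2.7223 < 1 -- violated!
Step 2: Constraint must be active: 7*x = 1
x* = 1/7 = 0.1429 (rounded; the exact value 1/7 is used below)
lambda = (2*9*(1/7) + 7)/7 = 1.3673
Step 3: Compute optimal value.
f(x*) = 9*(1/7)^2 + 7*(1/7) = 1.1837


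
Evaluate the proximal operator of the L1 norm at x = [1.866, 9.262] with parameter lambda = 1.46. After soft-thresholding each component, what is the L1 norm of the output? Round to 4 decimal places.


Soft-thresholding with lambda = 1.46:
prox(1.866) = sign(1.866)*max(|1.866| - 1.46, 0) = 0.406
prox(9.262) = sign(9.262)*max(|9.262| - 1.46, 0) = 7.802
prox(x) = [0.406, 7.802]
||prox(x)||_1 = 0.406 + 7.802 = 8.208


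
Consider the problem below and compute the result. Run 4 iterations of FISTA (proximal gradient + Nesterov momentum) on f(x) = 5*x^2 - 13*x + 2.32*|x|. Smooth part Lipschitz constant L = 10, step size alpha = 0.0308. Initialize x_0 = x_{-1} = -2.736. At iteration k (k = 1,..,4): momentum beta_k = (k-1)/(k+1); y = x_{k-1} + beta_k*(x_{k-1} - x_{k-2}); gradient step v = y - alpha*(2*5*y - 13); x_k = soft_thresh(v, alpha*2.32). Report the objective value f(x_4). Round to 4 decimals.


FISTA on f(x) = 5*x^2 - 13*x + 2.32*|x|
L = 10, alpha = 0.0308
Iteration 1: beta = 0.0, y = -2.736 + 0.0*(-2.736 + 2.736) = -2.736
  grad(y) = -40.36, v = y - alpha*grad = -1.4929
  prox(v) = soft_thresh(-1.4929, 0.0715) = -1.4215
Iteration 2: beta = 0.3333, y = -1.4215 + 0.3333*(-1.4215 + 2.736) = -0.9833
  grad(y) = -22.8327, v = y - alpha*grad = -0.28
  prox(v) = soft_thresh(-0.28, 0.0715) = -0.2086
Iteration 3: beta = 0.5, y = -0.2086 + 0.5*(-0.2086 + 1.4215) = 0.3979
  grad(y) = -9.0213, v = y - alpha*grad = 0.6757
  prox(v) = soft_thresh(0.6757, 0.0715) = 0.6043
Iteration 4: beta = 0.6, y = 0.6043 + 0.6*(0.6043 + 0.2086) = 1.092
  grad(y) = -2.0802, v = y - alpha*grad = 1.156
  prox(v) = soft_thresh(1.156, 0.0715) = 1.0846
f(x_4) = 5*1.0846^2 - 13*1.0846 + 2.32*|1.0846| = -5.7017


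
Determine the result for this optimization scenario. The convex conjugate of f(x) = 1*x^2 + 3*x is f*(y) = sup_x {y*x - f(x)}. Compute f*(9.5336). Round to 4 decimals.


f*(y) = sup_x {y*x - a*x^2 - b*x} = sup_x {(y-b)*x - a*x^2}
FOC: (y - b) - 2a*x = 0 => x* = (y - b)/(2a)
x* = (9.5336 - 3)/(2*1) = 3.2668
f*(9.5336) = (y-b)^2/(4a) = (9.5336 - 3)^2/(4*1)
= 42.6879/4 = 10.672


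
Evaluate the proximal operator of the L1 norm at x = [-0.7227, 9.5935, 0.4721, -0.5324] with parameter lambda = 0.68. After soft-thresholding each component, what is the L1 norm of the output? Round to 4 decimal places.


Soft-thresholding with lambda = 0.68:
prox(-0.7227) = sign(-0.7227)*max(|-0.7227| - 0.68, 0) = -0.0427
prox(9.5935) = sign(9.5935)*max(|9.5935| - 0.68, 0) = 8.9135
prox(0.4721) = sign(0.4721)*max(|0.4721| - 0.68, 0) = 0.0
prox(-0.5324) = sign(-0.5324)*max(|-0.5324| - 0.68, 0) = 0.0
prox(x) = [-0.0427, 8.9135, 0.0, 0.0]
||prox(x)||_1 = 0.0427 + 8.9135 + 0.0 + 0.0 = 8.9562


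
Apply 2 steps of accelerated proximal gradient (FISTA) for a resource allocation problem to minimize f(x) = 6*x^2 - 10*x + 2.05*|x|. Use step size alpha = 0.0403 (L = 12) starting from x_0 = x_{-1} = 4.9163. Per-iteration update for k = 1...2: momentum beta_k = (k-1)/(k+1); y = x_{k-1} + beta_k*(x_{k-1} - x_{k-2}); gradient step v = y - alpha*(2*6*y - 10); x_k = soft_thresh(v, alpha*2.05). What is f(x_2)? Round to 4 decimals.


FISTA on f(x) = 6*x^2 - 10*x + 2.05*|x|
L = 12, alpha = 0.0403
Iteration 1: beta = 0.0, y = 4.9163 + 0.0*(4.9163 - 4.9163) = 4.9163
  grad(y) = 48.9956, v = y - alpha*grad = 2.9418
  prox(v) = soft_thresh(2.9418, 0.0826) = 2.8592
Iteration 2: beta = 0.3333, y = 2.8592 + 0.3333*(2.8592 - 4.9163) = 2.1734
  grad(y) = 16.0814, v = y - alpha*grad = 1.5254
  prox(v) = soft_thresh(1.5254, 0.0826) = 1.4428
f(x_2) = 6*1.4428^2 - 10*1.4428 + 2.05*|1.4428| = 1.0193


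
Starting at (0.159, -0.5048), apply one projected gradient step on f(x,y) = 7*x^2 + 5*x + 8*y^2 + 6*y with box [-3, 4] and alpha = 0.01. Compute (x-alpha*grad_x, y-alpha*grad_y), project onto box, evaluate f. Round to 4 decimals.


Step 1: Compute gradient at (0.159, -0.5048).
grad_x = 2*7*0.159 + 5 = 7.226
grad_y = 2*8*-0.5048 + 6 = -2.0768
Step 2: Gradient step.
x_raw = 0.159 - 0.01*7.226 = 0.0867
y_raw = -0.5048 - 0.01*-2.0768 = -0.484
Step 3: Project onto [-3, 4].
x_proj = clip(0.0867) = 0.0867
y_proj = clip(-0.484) = -0.484
Step 4: Evaluate f.
f(0.0867, -0.484) = -0.5435


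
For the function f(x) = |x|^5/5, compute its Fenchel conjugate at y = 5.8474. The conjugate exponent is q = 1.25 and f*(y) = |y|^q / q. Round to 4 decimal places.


The conjugate exponent q satisfies 1/p + 1/q = 1.
p = 5, so q = 5/(5 - 1) = 1.25
|y|^q = 5.8474^1.25 = 9.0929
f*(5.8474) = 9.0929 / 1.25 = 7.2743


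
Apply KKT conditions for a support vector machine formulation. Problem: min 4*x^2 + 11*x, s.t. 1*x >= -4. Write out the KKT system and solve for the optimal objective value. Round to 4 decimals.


Step 1: Try lambda = 0 (constraint inactive).
Stationarity: 2*4*x + 11 = 0
x* = -11/(2*4) = -1.375
Check constraint: 1*-1.375 = -1.375 >= -4 -- satisfied.
Step 2: Compute optimal value.
f(x*) = 4*(-1.375)^2 + 11*(-1.375) = -7.5625


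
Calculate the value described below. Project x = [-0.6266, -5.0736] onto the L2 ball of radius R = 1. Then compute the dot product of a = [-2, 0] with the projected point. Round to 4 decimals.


Step 1: Compute ||x|| (intermediates to 6 decimals).
||x|| = sqrt((-0.6266)^2 + (-5.0736)^2) = 5.112147
Step 2: Project.
Since ||x|| > R, scale = R/||x|| = 1/5.112147 = 0.195613, proj(x) = scale * x
proj(x) = [-0.122571, -0.992462]
Step 3: Dot product.
a^T * proj(x) = -2*(-0.122571) + 0*(-0.992462) = 0.2451


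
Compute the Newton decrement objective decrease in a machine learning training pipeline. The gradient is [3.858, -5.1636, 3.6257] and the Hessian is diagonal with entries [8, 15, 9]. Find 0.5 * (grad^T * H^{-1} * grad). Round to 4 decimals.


Step 1: H is diagonal, so H^(-1) * g = [0.4823, -0.3442, 0.4029].
Step 2: g^T H^(-1) g = sum_i g_i^2 / H_ii
  = (3.858)^2/8 + (-5.1636)^2/15 + (3.6257)^2/9
  = 1.8605 + 1.7775 + 1.4606 = 5.0987
Step 3: Objective decrease = 0.5 * g^T H^(-1) g = 2.5493


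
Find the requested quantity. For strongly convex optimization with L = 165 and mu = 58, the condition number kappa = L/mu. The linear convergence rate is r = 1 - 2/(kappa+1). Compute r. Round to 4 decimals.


Step 1: Compute the condition number.
kappa = L/mu = 165/58 = 2.8448
Step 2: Compute the convergence rate.
r = 1 - 2/(kappa + 1) = 1 - 2*mu/(L + mu) = (L - mu)/(L + mu) = 107/223 = 0.4798


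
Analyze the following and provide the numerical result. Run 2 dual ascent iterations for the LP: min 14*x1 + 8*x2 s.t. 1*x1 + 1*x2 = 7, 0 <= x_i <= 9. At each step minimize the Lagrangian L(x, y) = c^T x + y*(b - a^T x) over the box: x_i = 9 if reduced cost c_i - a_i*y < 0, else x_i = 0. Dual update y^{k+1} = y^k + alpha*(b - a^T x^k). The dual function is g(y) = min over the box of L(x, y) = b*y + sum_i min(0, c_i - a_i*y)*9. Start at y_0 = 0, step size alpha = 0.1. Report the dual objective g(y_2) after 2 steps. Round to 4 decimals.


Dual ascent for LP: min 14*x1 + 8*x2, 1*x1 + 1*x2 = 7, 0 <= x_i <= 9
Step 1: y^k = 0.0, reduced costs: (14.0, 8.0)
  x^k = (0.0, 0.0), subgradient = b - a^T x = 7.0
  y^{k+1} = 0.0 + 0.1*7.0 = 0.7
Step 2: y^k = 0.7, reduced costs: (13.3, 7.3)
  x^k = (0.0, 0.0), subgradient = b - a^T x = 7.0
  y^{k+1} = 0.7 + 0.1*7.0 = 1.4
Dual objective at y_2 = 1.4: reduced costs (12.6, 6.6), box minimizer x = (0.0, 0.0)
g(y_2) = b*y + (c1 - a1*y)*x1 + (c2 - a2*y)*x2 = 7*1.4 + 12.6*0.0 + 6.6*0.0 = 9.8 + 0.0 + 0.0 = 9.8


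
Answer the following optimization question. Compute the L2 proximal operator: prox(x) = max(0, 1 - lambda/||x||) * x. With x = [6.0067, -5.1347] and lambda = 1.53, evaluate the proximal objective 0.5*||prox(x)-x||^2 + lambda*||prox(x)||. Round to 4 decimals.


Step 1: Compute ||x||.
||x|| = 7.9023
Step 2: Compute scaling factor.
scale = max(0, 1 - 1.53/7.9023) = 0.8064
Step 3: prox(x) = [4.8437, -4.1405]
||prox(x)|| = 6.3723
Step 4: Proximal objective.
0.5*||prox-x||^2 = 1.1705
lambda*||prox|| = 9.7496
Total = 10.92


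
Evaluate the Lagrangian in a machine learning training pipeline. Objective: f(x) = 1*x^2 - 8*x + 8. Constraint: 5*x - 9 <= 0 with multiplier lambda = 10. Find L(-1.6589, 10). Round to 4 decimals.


Step 1: Evaluate f(x).
f(-1.6589) = 1*(-1.6589)^2 - 8*(-1.6589) + 8 = 24.0231
Step 2: Evaluate g(x).
g(-1.6589) = 5*-1.6589 - 9 = -17.2945
Step 3: Compute Lagrangian.
L = 24.0231 + 10*-17.2945 = -148.9219


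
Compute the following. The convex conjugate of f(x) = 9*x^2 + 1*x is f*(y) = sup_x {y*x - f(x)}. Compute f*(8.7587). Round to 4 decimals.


f*(y) = sup_x {y*x - a*x^2 - b*x} = sup_x {(y-b)*x - a*x^2}
FOC: (y - b) - 2a*x = 0 => x* = (y - b)/(2a)
x* = (8.7587 - 1)/(2*9) = 0.431
f*(8.7587) = (y-b)^2/(4a) = (8.7587 - 1)^2/(4*9)
= 60.1974/36 = 1.6722


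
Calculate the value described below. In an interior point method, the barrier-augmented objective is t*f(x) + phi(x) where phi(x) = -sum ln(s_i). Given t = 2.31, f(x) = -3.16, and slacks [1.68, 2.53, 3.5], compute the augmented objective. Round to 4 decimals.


Step 1: Compute log-barrier.
ln values: [0.5188, 0.9282, 1.2528]
phi = -(0.5188 + 0.9282 + 1.2528) = -2.6998
Step 2: Compute augmented objective.
t*f(x) = 2.31*-3.16 = -7.2996
Total = -7.2996 - 2.6998 = -9.9994


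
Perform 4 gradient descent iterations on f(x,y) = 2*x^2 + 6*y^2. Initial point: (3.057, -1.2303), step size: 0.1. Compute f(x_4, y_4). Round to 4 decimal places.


Gradient descent on f(x,y) = 2*x^2 + 6*y^2.
Starting point: (3.057, -1.2303), alpha = 0.1
Step 1: grad_x = 2*2*3.057 = 12.228, grad_y = 2*6*-1.2303 = -14.7636
  x_1 = 3.057 - 0.1*12.228 = 1.8342
  y_1 = -1.2303 - 0.1*-14.7636 = 0.2461
Step 2: grad_x = 2*2*1.8342 = 7.3368, grad_y = 2*6*0.2461 = 2.9527
  x_2 = 1.8342 - 0.1*7.3368 = 1.1005
  y_2 = 0.2461 - 0.1*2.9527 = -0.0492
Step 3: grad_x = 2*2*1.1005 = 4.4021, grad_y = 2*6*-0.0492 = -0.5905
  x_3 = 1.1005 - 0.1*4.4021 = 0.6603
  y_3 = -0.0492 - 0.1*-0.5905 = 0.0098
Step 4: grad_x = 2*2*0.6603 = 2.6412, grad_y = 2*6*0.0098 = 0.1181
  x_4 = 0.6603 - 0.1*2.6412 = 0.3962
  y_4 = 0.0098 - 0.1*0.1181 = -0.002
f(0.3962, -0.002) = 2*0.3962^2 + 6*(-0.002)^2 = 0.314


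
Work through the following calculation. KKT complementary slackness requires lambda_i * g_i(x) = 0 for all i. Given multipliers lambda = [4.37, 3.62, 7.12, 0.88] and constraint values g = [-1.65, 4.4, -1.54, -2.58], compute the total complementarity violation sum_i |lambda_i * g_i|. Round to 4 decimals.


KKT complementary slackness check:
lambda_1 * g_1 = 4.37 * -1.65 = -7.2105
lambda_2 * g_2 = 3.62 * 4.4 = 15.928
lambda_3 * g_3 = 7.12 * -1.54 = -10.9648
lambda_4 * g_4 = 0.88 * -2.58 = -2.2704
Total violation = 7.2105 + 15.928 + 10.9648 + 2.2704 = 36.3737


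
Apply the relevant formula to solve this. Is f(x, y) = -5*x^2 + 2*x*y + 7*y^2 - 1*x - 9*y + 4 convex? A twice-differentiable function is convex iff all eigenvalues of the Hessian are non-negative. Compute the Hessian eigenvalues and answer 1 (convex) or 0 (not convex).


The Hessian of f(x,y) = -5*x^2 + 2*x*y + 7*y^2 - 1*x - 9*y + 4 is:
H = [[-10, 2], [2, 14]]
Trace = -10 + 14 = 4
Determinant = -10*14 - (2)^2 = -144
Discriminant = (4)^2 - 4*-144 = 592.0
Eigenvalues: lambda_1 = -10.1655, lambda_2 = 14.1655
The function is not convex.

0


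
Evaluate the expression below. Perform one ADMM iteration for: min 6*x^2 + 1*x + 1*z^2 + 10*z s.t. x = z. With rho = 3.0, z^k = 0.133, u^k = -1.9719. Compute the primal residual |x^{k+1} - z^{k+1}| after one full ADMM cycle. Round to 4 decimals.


ADMM iteration with rho = 3.0, z^k = 0.133, u^k = -1.9719
Step 1: x-update.
Minimize 6*x^2 + 1*x + (3.0/2)*(x - 0.133 - 1.9719)^2
FOC: (2*6 + 3.0)*x = -1 + 3.0*(0.133 + 1.9719)
x^{k+1} = 0.3543
Step 2: z-update.
Minimize 1*z^2 + 10*z + (3.0/2)*(0.3543 - z - 1.9719)^2
FOC: (2*1 + 3.0)*z = -10 + 3.0*(0.3543 - 1.9719)
z^{k+1} = -2.9706
Step 3: u-update.
u^{k+1} = -1.9719 + 0.3543 + 2.9706 = 1.353
Step 4: Primal residual = |0.3543 + 2.9706| = 3.3249


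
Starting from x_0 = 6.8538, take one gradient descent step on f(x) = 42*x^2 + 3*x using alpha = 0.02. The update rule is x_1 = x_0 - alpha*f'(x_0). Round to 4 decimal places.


We compute the gradient at x_0 and apply the update.
f'(x) = 84*x + 3
f'(6.8538) = 84*6.8538 + 3 = 578.7192
x_1 = 6.8538 - 0.02*578.7192 = -4.7206


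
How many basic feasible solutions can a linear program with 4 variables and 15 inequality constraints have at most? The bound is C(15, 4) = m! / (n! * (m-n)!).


Each vertex corresponds to some choice of n active constraints out of m, so the number of vertices is at most C(m, n) = m! / (n!(m-n)!).
m = 15, n = 4
Numerator: 15 * 14 * 13 * 12
Denominator: 4! = 24
C(15, 4) = 1365


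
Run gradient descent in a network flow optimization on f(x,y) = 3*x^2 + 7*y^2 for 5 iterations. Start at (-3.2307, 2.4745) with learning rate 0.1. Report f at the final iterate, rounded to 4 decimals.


Gradient descent on f(x,y) = 3*x^2 + 7*y^2.
Starting point: (-3.2307, 2.4745), alpha = 0.1
Step 1: grad_x = 2*3*-3.2307 = -19.3842, grad_y = 2*7*2.4745 = 34.643
  x_1 = -3.2307 - 0.1*-19.3842 = -1.2923
  y_1 = 2.4745 - 0.1*34.643 = -0.9898
Step 2: grad_x = 2*3*-1.2923 = -7.7537, grad_y = 2*7*-0.9898 = -13.8572
  x_2 = -1.2923 - 0.1*-7.7537 = -0.5169
  y_2 = -0.9898 - 0.1*-13.8572 = 0.3959
Step 3: grad_x = 2*3*-0.5169 = -3.1015, grad_y = 2*7*0.3959 = 5.5429
  x_3 = -0.5169 - 0.1*-3.1015 = -0.2068
  y_3 = 0.3959 - 0.1*5.5429 = -0.1584
Step 4: grad_x = 2*3*-0.2068 = -1.2406, grad_y = 2*7*-0.1584 = -2.2172
  x_4 = -0.2068 - 0.1*-1.2406 = -0.0827
  y_4 = -0.1584 - 0.1*-2.2172 = 0.0633
Step 5: grad_x = 2*3*-0.0827 = -0.4962, grad_y = 2*7*0.0633 = 0.8869
  x_5 = -0.0827 - 0.1*-0.4962 = -0.0331
  y_5 = 0.0633 - 0.1*0.8869 = -0.0253
f(-0.0331, -0.0253) = 3*(-0.0331)^2 + 7*(-0.0253)^2 = 0.0078


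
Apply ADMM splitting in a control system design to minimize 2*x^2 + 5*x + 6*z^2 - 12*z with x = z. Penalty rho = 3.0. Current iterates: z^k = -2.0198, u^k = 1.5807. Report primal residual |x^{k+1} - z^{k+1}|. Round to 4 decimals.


ADMM iteration with rho = 3.0, z^k = -2.0198, u^k = 1.5807
Step 1: x-update.
Minimize 2*x^2 + 5*x + (3.0/2)*(x + 2.0198 + 1.5807)^2
FOC: (2*2 + 3.0)*x = -5 + 3.0*(-2.0198 - 1.5807)
x^{k+1} = -2.2574
Step 2: z-update.
Minimize 6*z^2 - 12*z + (3.0/2)*(-2.2574 - z + 1.5807)^2
FOC: (2*6 + 3.0)*z = 12 + 3.0*(-2.2574 + 1.5807)
z^{k+1} = 0.6647
Step 3: u-update.
u^{k+1} = 1.5807 - 2.2574 - 0.6647 = -1.3413
Step 4: Primal residual = |-2.2574 - 0.6647| = 2.922


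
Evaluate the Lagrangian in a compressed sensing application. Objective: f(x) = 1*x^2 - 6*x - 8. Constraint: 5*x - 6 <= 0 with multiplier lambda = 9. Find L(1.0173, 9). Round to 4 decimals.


Step 1: Evaluate f(x).
f(1.0173) = 1*1.0173^2 - 6*1.0173 - 8 = -13.0689
Step 2: Evaluate g(x).
g(1.0173) = 5*1.0173 - 6 = -0.9135
Step 3: Compute Lagrangian.
L = -13.0689 + 9*-0.9135 = -21.2904
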